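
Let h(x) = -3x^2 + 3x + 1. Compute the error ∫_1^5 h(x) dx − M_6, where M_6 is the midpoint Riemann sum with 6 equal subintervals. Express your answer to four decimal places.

-0.4444

Exact integral: ∫_1^5 h(x) dx = -84.
M_6 ≈ -83.555556.
Error ≈ -84 − (-83.555556) ≈ -0.4444.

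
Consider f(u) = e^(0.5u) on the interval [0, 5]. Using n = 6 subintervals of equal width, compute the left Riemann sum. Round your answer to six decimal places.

Δu = (5 − 0)/6 = 5/6.
Left endpoints: 0, 5/6, 5/3, 2.5, 10/3, 25/6.
f(0) ≈ 1.000000, f(5/6) ≈ 1.516897, f(5/3) ≈ 2.300976, f(2.5) ≈ 3.490343, f(10/3) ≈ 5.294490, f(25/6) ≈ 8.031195.
Sum = Δu · [f(0) + f(5/6) + f(5/3) + ...].
Sum ≈ 18.028251.

18.028251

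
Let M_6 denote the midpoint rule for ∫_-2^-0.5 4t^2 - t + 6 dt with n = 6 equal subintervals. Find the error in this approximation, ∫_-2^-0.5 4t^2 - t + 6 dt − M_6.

0.03125

Exact integral: ∫_-2^-0.5 f(t) dt = 21.375.
M_6 = 21.34375.
Error = 21.375 − 21.34375 = 0.03125.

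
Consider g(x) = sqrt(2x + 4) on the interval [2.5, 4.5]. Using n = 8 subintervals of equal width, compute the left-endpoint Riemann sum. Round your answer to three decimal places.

Δx = (4.5 − 2.5)/8 = 0.25.
Left endpoints: 2.5, 2.75, 3, 3.25, 3.5, 3.75, 4, 4.25.
g(2.5) ≈ 3.000, g(2.75) ≈ 3.082, g(3) ≈ 3.162, g(3.25) ≈ 3.240, g(3.5) ≈ 3.317, g(3.75) ≈ 3.391, g(4) ≈ 3.464, g(4.25) ≈ 3.536.
Sum = Δx · [g(2.5) + g(2.75) + g(3) + ...].
Sum ≈ 6.548.

6.548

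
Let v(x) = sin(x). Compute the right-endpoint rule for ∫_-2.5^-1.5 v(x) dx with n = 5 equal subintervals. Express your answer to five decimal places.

-0.90887

Δx = (-1.5 − (-2.5))/5 = 0.2.
Right endpoints: -2.3, -2.1, -1.9, -1.7, -1.5.
v(-2.3) ≈ -0.74571, v(-2.1) ≈ -0.86321, v(-1.9) ≈ -0.94630, v(-1.7) ≈ -0.99166, v(-1.5) ≈ -0.99749.
Sum = Δx · [v(-2.3) + v(-2.1) + v(-1.9) + v(-1.7) + v(-1.5)].
Sum ≈ -0.90887.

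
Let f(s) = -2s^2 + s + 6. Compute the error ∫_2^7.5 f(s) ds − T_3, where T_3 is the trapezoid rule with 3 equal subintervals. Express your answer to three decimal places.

Exact integral: ∫_2^7.5 f(s) ds ≈ -216.79167.
T_3 ≈ -222.95370.
Error ≈ -216.79167 − (-222.95370) ≈ 6.162.

6.162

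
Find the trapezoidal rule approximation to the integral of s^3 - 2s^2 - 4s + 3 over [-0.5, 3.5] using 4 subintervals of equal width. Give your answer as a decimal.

Δs = (3.5 − (-0.5))/4 = 1.
f(-0.5) = 4.375, f(0.5) = 0.625, f(1.5) = -4.125, f(2.5) = -3.875, f(3.5) = 7.375.
T_4 = (Δs/2)·[f(s_0) + 2f(s_1) + 2f(s_2) + 2f(s_3) + f(s_4)].
Sum = -1.5.

-1.5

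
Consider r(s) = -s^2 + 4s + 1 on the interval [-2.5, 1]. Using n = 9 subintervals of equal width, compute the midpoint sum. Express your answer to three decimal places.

-12.498

Δs = (1 − (-2.5))/9 = 7/18.
Midpoints: -83/36, -23/12, -55/36, -41/36, -0.75, -13/36, 1/36, 5/12, 29/36.
r(-83/36) = -17545/1296, r(-23/12) = -1489/144, r(-55/36) = -9649/1296, r(-41/36) = -6289/1296, r(-0.75) = -2.5625, r(-13/36) = -745/1296, r(1/36) = 1439/1296, r(5/12) = 359/144, r(29/36) = 4631/1296.
Sum = Δs · [r(-83/36) + r(-23/12) + r(-55/36) + ...].
Sum ≈ -12.498.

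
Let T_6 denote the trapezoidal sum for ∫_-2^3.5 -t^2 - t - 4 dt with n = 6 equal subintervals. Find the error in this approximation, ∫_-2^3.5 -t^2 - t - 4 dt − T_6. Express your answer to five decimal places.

0.77025

Exact integral: ∫_-2^3.5 f(t) dt ≈ -43.0833333.
T_6 ≈ -43.8535880.
Error ≈ -43.0833333 − (-43.8535880) ≈ 0.77025.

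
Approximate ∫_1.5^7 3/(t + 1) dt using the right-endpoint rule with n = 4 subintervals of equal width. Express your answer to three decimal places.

Δt = (7 − 1.5)/4 = 1.375.
Right endpoints: 2.875, 4.25, 5.625, 7.
f(2.875) = 24/31, f(4.25) = 4/7, f(5.625) = 24/53, f(7) = 0.375.
Sum = Δt · [f(2.875) + f(4.25) + f(5.625) + f(7)].
Sum ≈ 2.988.

2.988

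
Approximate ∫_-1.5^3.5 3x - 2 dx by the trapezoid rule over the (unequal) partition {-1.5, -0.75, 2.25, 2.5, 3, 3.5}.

5

Subinterval widths: 0.75, 3, 0.25, 0.5, 0.5.
f(-1.5) = -6.5, f(-0.75) = -4.25, f(2.25) = 4.75, f(2.5) = 5.5, f(3) = 7, f(3.5) = 8.5.
On each subinterval the trapezoid contributes (Δx_i/2)·[f(x_{i-1}) + f(x_i)].
Sum = 5.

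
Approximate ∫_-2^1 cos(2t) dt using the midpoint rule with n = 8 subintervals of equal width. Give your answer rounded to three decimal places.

0.078

Δt = (1 − (-2))/8 = 0.375.
Midpoints: -1.8125, -1.4375, -1.0625, -0.6875, -0.3125, 0.0625, 0.4375, 0.8125.
f(-1.8125) ≈ -0.885, f(-1.4375) ≈ -0.965, f(-1.0625) ≈ -0.526, f(-0.6875) ≈ 0.195, f(-0.3125) ≈ 0.811, f(0.0625) ≈ 0.992, f(0.4375) ≈ 0.641, f(0.8125) ≈ -0.054.
Sum = Δt · [f(-1.8125) + f(-1.4375) + f(-1.0625) + ...].
Sum ≈ 0.078.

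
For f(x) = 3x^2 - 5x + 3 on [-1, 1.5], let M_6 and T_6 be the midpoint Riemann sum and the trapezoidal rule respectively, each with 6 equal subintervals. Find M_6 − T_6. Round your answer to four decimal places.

-0.3255

M_6 ≈ 8.641493.
T_6 ≈ 8.967014.
M_6 − T_6 ≈ -0.3255.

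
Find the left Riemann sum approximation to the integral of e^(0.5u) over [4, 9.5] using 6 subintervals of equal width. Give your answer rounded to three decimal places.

Δu = (9.5 − 4)/6 = 11/12.
Left endpoints: 4, 59/12, 35/6, 6.75, 23/3, 103/12.
f(4) ≈ 7.389, f(59/12) ≈ 11.685, f(35/6) ≈ 18.480, f(6.75) ≈ 29.224, f(23/3) ≈ 46.216, f(103/12) ≈ 73.088.
Sum = Δu · [f(4) + f(59/12) + f(35/6) + ...].
Sum ≈ 170.576.

170.576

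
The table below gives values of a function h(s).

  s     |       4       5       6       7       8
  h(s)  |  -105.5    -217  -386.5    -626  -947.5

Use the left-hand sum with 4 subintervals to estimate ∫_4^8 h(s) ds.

Δs = 1.
Sum = 1·[(-105.5) + (-217) + (-386.5) + (-626)] = -1335.

-1335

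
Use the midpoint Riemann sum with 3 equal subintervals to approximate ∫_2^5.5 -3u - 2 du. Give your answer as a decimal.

Δu = (5.5 − 2)/3 = 7/6.
Midpoints: 31/12, 3.75, 59/12.
f(31/12) = -9.75, f(3.75) = -13.25, f(59/12) = -16.75.
Sum = Δu · [f(31/12) + f(3.75) + f(59/12)].
Sum = -46.375.

-46.375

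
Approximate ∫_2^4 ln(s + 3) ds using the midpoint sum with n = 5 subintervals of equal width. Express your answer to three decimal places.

Δs = (4 − 2)/5 = 0.4.
Midpoints: 2.2, 2.6, 3, 3.4, 3.8.
f(2.2) ≈ 1.649, f(2.6) ≈ 1.723, f(3) ≈ 1.792, f(3.4) ≈ 1.856, f(3.8) ≈ 1.917.
Sum = Δs · [f(2.2) + f(2.6) + f(3) + f(3.4) + f(3.8)].
Sum ≈ 3.575.

3.575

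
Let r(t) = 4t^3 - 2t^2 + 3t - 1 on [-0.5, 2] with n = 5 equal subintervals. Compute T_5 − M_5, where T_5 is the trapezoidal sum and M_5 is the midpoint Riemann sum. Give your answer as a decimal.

1.09375

T_5 = 14.375.
M_5 = 13.28125.
T_5 − M_5 = 1.09375.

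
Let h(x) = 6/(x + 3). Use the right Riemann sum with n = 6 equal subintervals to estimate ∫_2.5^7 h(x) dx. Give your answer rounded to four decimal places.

Δx = (7 − 2.5)/6 = 0.75.
Right endpoints: 3.25, 4, 4.75, 5.5, 6.25, 7.
h(3.25) = 0.96, h(4) = 6/7, h(4.75) = 24/31, h(5.5) = 12/17, h(6.25) = 24/37, h(7) = 0.6.
Sum = Δx · [h(3.25) + h(4) + h(4.75) + ...].
Sum ≈ 3.4094.

3.4094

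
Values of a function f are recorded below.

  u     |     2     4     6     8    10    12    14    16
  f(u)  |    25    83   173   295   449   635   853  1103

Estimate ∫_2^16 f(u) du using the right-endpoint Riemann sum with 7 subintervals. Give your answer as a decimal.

7182

Δu = 2.
Sum = 2·[83 + 173 + 295 + 449 + 635 + 853 + 1103] = 7182.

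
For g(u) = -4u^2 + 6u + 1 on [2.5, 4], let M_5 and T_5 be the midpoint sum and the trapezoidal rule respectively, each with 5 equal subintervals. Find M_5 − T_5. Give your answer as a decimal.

0.135

M_5 = -33.705.
T_5 = -33.84.
M_5 − T_5 = 0.135.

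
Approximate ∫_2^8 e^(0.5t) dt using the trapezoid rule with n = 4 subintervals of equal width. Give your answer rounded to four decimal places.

Δt = (8 − 2)/4 = 1.5.
f(2) ≈ 2.7183, f(3.5) ≈ 5.7546, f(5) ≈ 12.1825, f(6.5) ≈ 25.7903, f(8) ≈ 54.5982.
T_4 = (Δt/2)·[f(t_0) + 2f(t_1) + 2f(t_2) + 2f(t_3) + f(t_4)].
Sum ≈ 108.5785.

108.5785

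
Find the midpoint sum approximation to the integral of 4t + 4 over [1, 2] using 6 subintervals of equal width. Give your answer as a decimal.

Δt = (2 − 1)/6 = 1/6.
Midpoints: 13/12, 1.25, 17/12, 19/12, 1.75, 23/12.
f(13/12) = 25/3, f(1.25) = 9, f(17/12) = 29/3, f(19/12) = 31/3, f(1.75) = 11, f(23/12) = 35/3.
Sum = Δt · [f(13/12) + f(1.25) + f(17/12) + ...].
Sum = 10.

10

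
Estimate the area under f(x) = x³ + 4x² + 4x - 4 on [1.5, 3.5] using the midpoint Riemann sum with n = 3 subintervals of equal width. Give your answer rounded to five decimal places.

Δx = (3.5 − 1.5)/3 = 2/3.
Midpoints: 11/6, 2.5, 19/6.
f(11/6) = 4955/216, f(2.5) = 46.625, f(19/6) = 17395/216.
Sum = Δx · [f(11/6) + f(2.5) + f(19/6)].
Sum ≈ 100.06481.

100.06481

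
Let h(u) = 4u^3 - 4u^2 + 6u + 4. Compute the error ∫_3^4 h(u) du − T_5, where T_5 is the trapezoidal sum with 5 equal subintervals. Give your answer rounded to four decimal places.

Exact integral: ∫_3^4 h(u) du ≈ 150.666667.
T_5 = 150.92.
Error ≈ 150.666667 − 150.92 ≈ -0.2533.

-0.2533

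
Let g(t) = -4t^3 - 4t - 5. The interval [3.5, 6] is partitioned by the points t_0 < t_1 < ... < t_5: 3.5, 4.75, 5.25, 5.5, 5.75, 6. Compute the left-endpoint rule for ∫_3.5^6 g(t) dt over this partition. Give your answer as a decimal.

Subinterval widths: 1.25, 0.5, 0.25, 0.25, 0.25.
Left endpoints: 3.5, 4.75, 5.25, 5.5, 5.75.
g(3.5) = -190.5, g(4.75) = -452.6875, g(5.25) = -604.8125, g(5.5) = -692.5, g(5.75) = -788.4375.
Sum = Σ Δt_i · g(t_i).
Sum = -985.90625.

-985.90625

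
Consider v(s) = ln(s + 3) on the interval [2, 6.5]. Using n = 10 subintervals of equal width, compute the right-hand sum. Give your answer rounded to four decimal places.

8.9829

Δs = (6.5 − 2)/10 = 0.45.
Right endpoints: 2.45, 2.9, 3.35, 3.8, 4.25, 4.7, 5.15, 5.6, 6.05, 6.5.
v(2.45) ≈ 1.6956, v(2.9) ≈ 1.7750, v(3.35) ≈ 1.8485, v(3.8) ≈ 1.9169, v(4.25) ≈ 1.9810, v(4.7) ≈ 2.0412, v(5.15) ≈ 2.0980, v(5.6) ≈ 2.1518, v(6.05) ≈ 2.2028, v(6.5) ≈ 2.2513.
Sum = Δs · [v(2.45) + v(2.9) + v(3.35) + ...].
Sum ≈ 8.9829.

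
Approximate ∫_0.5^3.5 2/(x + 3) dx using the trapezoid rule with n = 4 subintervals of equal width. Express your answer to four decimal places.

Δx = (3.5 − 0.5)/4 = 0.75.
f(0.5) = 4/7, f(1.25) = 8/17, f(2) = 0.4, f(2.75) = 8/23, f(3.5) = 4/13.
T_4 = (Δx/2)·[f(x_0) + 2f(x_1) + 2f(x_2) + 2f(x_3) + f(x_4)].
Sum ≈ 1.2435.

1.2435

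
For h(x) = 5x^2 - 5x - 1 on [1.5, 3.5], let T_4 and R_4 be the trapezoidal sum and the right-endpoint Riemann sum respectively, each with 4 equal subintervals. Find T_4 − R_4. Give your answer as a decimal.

T_4 = 39.25.
R_4 = 49.25.
T_4 − R_4 = -10.

-10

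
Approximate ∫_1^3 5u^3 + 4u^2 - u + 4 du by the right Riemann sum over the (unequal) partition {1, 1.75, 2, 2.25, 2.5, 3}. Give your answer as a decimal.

177.3671875

Subinterval widths: 0.75, 0.25, 0.25, 0.25, 0.5.
Right endpoints: 1.75, 2, 2.25, 2.5, 3.
f(1.75) = 41.296875, f(2) = 58, f(2.25) = 78.953125, f(2.5) = 104.625, f(3) = 172.
Sum = Σ Δu_i · f(u_i).
Sum = 177.3671875.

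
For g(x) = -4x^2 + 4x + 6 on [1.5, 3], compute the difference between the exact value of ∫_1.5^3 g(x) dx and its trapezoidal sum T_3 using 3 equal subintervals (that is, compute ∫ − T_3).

0.25

Exact integral: ∫_1.5^3 g(x) dx = -9.
T_3 = -9.25.
Error = -9 − (-9.25) = 0.25.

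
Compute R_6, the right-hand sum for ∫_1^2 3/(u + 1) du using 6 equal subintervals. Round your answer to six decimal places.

1.175692

Δu = (2 − 1)/6 = 1/6.
Right endpoints: 7/6, 4/3, 1.5, 5/3, 11/6, 2.
f(7/6) = 18/13, f(4/3) = 9/7, f(1.5) = 1.2, f(5/3) = 1.125, f(11/6) = 18/17, f(2) = 1.
Sum = Δu · [f(7/6) + f(4/3) + f(1.5) + ...].
Sum ≈ 1.175692.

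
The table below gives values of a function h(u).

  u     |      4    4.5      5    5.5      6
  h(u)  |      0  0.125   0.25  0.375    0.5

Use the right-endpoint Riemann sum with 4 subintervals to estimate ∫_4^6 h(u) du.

Δu = 0.5.
Sum = 0.5·[0.125 + 0.25 + 0.375 + 0.5] = 0.625.

0.625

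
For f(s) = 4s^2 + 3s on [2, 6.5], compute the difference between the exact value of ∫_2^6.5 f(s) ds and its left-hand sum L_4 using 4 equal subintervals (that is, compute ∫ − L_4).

Exact integral: ∫_2^6.5 f(s) ds = 412.875.
L_4 = 323.015625.
Error = 412.875 − 323.015625 = 89.859375.

89.859375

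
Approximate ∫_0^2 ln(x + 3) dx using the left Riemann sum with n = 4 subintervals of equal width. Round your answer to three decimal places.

Δx = (2 − 0)/4 = 0.5.
Left endpoints: 0, 0.5, 1, 1.5.
f(0) ≈ 1.099, f(0.5) ≈ 1.253, f(1) ≈ 1.386, f(1.5) ≈ 1.504.
Sum = Δx · [f(0) + f(0.5) + f(1) + f(1.5)].
Sum ≈ 2.621.

2.621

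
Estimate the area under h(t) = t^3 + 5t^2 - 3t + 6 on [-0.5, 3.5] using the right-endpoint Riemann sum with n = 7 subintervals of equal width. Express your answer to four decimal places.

143.2347

Δt = (3.5 − (-0.5))/7 = 4/7.
Right endpoints: 1/14, 9/14, 17/14, 25/14, 33/14, 41/14, 3.5.
h(1/14) = 15947/2744, h(9/14) = 17571/2744, h(17/14) = 31611/2744, h(25/14) = 61139/2744, h(33/14) = 109227/2744, h(41/14) = 178947/2744, h(3.5) = 99.625.
Sum = Δt · [h(1/14) + h(9/14) + h(17/14) + ...].
Sum ≈ 143.2347.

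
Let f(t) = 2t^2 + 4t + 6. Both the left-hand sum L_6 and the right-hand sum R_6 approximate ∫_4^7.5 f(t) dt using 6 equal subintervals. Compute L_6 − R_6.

L_6 ≈ 312.9178241.
R_6 ≈ 368.0428241.
L_6 − R_6 = -55.125.

-55.125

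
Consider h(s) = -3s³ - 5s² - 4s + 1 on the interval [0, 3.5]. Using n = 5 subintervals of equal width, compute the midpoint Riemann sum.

Δs = (3.5 − 0)/5 = 0.7.
Midpoints: 0.35, 1.05, 1.75, 2.45, 3.15.
h(0.35) = -1.141125, h(1.05) = -12.185375, h(1.75) = -37.390625, h(2.45) = -82.930875, h(3.15) = -154.980125.
Sum = Δs · [h(0.35) + h(1.05) + h(1.75) + h(2.45) + h(3.15)].
Sum = -202.0396875.

-202.0396875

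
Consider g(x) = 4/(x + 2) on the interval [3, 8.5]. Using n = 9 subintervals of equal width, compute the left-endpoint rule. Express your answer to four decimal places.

3.0996

Δx = (8.5 − 3)/9 = 11/18.
Left endpoints: 3, 65/18, 38/9, 29/6, 49/9, 109/18, 20/3, 131/18, 71/9.
g(3) = 0.8, g(65/18) = 72/101, g(38/9) = 9/14, g(29/6) = 24/41, g(49/9) = 36/67, g(109/18) = 72/145, g(20/3) = 6/13, g(131/18) = 72/167, g(71/9) = 36/89.
Sum = Δx · [g(3) + g(65/18) + g(38/9) + ...].
Sum ≈ 3.0996.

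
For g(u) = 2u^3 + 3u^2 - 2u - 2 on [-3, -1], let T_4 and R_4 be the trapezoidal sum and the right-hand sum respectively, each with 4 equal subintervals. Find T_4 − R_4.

-6

T_4 = -10.75.
R_4 = -4.75.
T_4 − R_4 = -6.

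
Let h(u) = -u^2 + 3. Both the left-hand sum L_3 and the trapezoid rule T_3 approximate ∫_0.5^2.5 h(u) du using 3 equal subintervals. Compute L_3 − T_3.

L_3 ≈ 2.68519.
T_3 ≈ 0.68519.
L_3 − T_3 = 2.

2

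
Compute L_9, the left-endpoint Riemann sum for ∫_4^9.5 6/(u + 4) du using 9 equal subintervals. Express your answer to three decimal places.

3.235

Δu = (9.5 − 4)/9 = 11/18.
Left endpoints: 4, 83/18, 47/9, 35/6, 58/9, 127/18, 23/3, 149/18, 80/9.
f(4) = 0.75, f(83/18) = 108/155, f(47/9) = 54/83, f(35/6) = 36/59, f(58/9) = 27/47, f(127/18) = 108/199, f(23/3) = 18/35, f(149/18) = 108/221, f(80/9) = 27/58.
Sum = Δu · [f(4) + f(83/18) + f(47/9) + ...].
Sum ≈ 3.235.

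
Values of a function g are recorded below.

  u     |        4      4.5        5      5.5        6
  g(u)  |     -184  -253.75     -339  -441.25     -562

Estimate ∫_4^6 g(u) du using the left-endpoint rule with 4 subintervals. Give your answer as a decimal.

Δu = 0.5.
Sum = 0.5·[(-184) + (-253.75) + (-339) + (-441.25)] = -609.

-609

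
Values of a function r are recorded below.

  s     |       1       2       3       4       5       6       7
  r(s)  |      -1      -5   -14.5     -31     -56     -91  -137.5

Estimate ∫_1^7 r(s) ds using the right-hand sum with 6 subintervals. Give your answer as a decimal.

-335

Δs = 1.
Sum = 1·[(-5) + (-14.5) + (-31) + (-56) + (-91) + (-137.5)] = -335.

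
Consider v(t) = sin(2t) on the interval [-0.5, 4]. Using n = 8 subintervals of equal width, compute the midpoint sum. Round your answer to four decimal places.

0.3617

Δt = (4 − (-0.5))/8 = 0.5625.
Midpoints: -0.21875, 0.34375, 0.90625, 1.46875, 2.03125, 2.59375, 3.15625, 3.71875.
v(-0.21875) ≈ -0.4237, v(0.34375) ≈ 0.6346, v(0.90625) ≈ 0.9709, v(1.46875) ≈ 0.2027, v(2.03125) ≈ -0.7962, v(2.59375) ≈ -0.8892, v(3.15625) ≈ 0.0293, v(3.71875) ≈ 0.9145.
Sum = Δt · [v(-0.21875) + v(0.34375) + v(0.90625) + ...].
Sum ≈ 0.3617.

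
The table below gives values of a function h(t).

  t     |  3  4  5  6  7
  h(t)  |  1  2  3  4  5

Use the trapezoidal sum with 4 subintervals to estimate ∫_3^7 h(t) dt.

Δt = 1.
T_4 = (1/2)·[1 + 2·2 + 2·3 + 2·4 + 5] = 12.

12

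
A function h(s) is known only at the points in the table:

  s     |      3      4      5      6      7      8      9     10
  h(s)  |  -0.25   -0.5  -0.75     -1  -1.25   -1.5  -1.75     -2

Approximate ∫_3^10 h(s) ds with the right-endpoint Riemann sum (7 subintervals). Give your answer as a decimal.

-8.75

Δs = 1.
Sum = 1·[(-0.5) + (-0.75) + (-1) + (-1.25) + (-1.5) + (-1.75) + (-2)] = -8.75.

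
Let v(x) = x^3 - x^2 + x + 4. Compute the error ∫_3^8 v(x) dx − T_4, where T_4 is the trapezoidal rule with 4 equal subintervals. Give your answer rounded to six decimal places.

Exact integral: ∫_3^8 v(x) dx ≈ 889.58333333.
T_4 = 909.765625.
Error ≈ 889.58333333 − 909.765625 ≈ -20.182292.

-20.182292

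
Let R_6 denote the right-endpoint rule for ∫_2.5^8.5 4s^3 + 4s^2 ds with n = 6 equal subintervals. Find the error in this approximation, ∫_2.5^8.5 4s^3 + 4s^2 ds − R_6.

Exact integral: ∫_2.5^8.5 f(s) ds = 5979.
R_6 = 7378.
Error = 5979 − 7378 = -1399.

-1399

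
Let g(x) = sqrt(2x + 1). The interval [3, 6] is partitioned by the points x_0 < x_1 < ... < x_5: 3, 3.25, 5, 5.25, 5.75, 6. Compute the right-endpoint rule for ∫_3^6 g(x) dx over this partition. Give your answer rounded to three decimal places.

10.006

Subinterval widths: 0.25, 1.75, 0.25, 0.5, 0.25.
Right endpoints: 3.25, 5, 5.25, 5.75, 6.
g(3.25) ≈ 2.739, g(5) ≈ 3.317, g(5.25) ≈ 3.391, g(5.75) ≈ 3.536, g(6) ≈ 3.606.
Sum = Σ Δx_i · g(x_i).
Sum ≈ 10.006.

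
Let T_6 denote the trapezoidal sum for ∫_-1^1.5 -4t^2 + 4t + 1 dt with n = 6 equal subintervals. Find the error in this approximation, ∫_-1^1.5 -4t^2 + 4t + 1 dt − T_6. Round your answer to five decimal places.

Exact integral: ∫_-1^1.5 f(t) dt ≈ -0.8333333.
T_6 ≈ -1.1226852.
Error ≈ -0.8333333 − (-1.1226852) ≈ 0.28935.

0.28935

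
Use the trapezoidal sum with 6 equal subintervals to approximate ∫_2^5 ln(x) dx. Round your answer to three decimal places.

3.655

Δx = (5 − 2)/6 = 0.5.
f(2) ≈ 0.693, f(2.5) ≈ 0.916, f(3) ≈ 1.099, f(3.5) ≈ 1.253, f(4) ≈ 1.386, f(4.5) ≈ 1.504, f(5) ≈ 1.609.
T_6 = (Δx/2)·[f(x_0) + 2f(x_1) + ... + 2f(x_{5}) + f(x_6)].
Sum ≈ 3.655.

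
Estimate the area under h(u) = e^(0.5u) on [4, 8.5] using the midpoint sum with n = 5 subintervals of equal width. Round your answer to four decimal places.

Δu = (8.5 − 4)/5 = 0.9.
Midpoints: 4.45, 5.35, 6.25, 7.15, 8.05.
h(4.45) ≈ 9.2535, h(5.35) ≈ 14.5123, h(6.25) ≈ 22.7599, h(7.15) ≈ 35.6946, h(8.05) ≈ 55.9803.
Sum = Δu · [h(4.45) + h(5.35) + h(6.25) + h(7.15) + h(8.05)].
Sum ≈ 124.3806.

124.3806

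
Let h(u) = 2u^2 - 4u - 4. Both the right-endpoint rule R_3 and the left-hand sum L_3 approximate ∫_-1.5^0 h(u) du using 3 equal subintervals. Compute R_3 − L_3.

-5.25

R_3 = -1.75.
L_3 = 3.5.
R_3 − L_3 = -5.25.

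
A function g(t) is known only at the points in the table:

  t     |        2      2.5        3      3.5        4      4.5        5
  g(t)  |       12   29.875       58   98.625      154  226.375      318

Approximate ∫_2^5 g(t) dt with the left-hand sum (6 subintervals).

289.4375

Δt = 0.5.
Sum = 0.5·[12 + 29.875 + 58 + 98.625 + 154 + 226.375] = 289.4375.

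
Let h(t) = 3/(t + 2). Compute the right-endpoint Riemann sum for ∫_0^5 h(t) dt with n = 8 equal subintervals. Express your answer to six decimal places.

3.445662

Δt = (5 − 0)/8 = 0.625.
Right endpoints: 0.625, 1.25, 1.875, 2.5, 3.125, 3.75, 4.375, 5.
h(0.625) = 8/7, h(1.25) = 12/13, h(1.875) = 24/31, h(2.5) = 2/3, h(3.125) = 24/41, h(3.75) = 12/23, h(4.375) = 8/17, h(5) = 3/7.
Sum = Δt · [h(0.625) + h(1.25) + h(1.875) + ...].
Sum ≈ 3.445662.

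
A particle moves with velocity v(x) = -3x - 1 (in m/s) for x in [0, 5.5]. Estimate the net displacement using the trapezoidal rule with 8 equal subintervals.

-50.875

Δx = (5.5 − 0)/8 = 0.6875.
v(0) = -1, v(0.6875) = -3.0625, v(1.375) = -5.125, v(2.0625) = -7.1875, v(2.75) = -9.25, v(3.4375) = -11.3125, v(4.125) = -13.375, v(4.8125) = -15.4375, v(5.5) = -17.5.
T_8 = (Δx/2)·[v(x_0) + 2v(x_1) + ... + 2v(x_{7}) + v(x_8)].
Sum = -50.875.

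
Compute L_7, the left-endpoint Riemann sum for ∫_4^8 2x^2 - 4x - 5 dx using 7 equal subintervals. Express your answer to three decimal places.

160.245

Δx = (8 − 4)/7 = 4/7.
Left endpoints: 4, 32/7, 36/7, 40/7, 44/7, 48/7, 52/7.
f(4) = 11, f(32/7) = 907/49, f(36/7) = 1339/49, f(40/7) = 1835/49, f(44/7) = 2395/49, f(48/7) = 3019/49, f(52/7) = 3707/49.
Sum = Δx · [f(4) + f(32/7) + f(36/7) + ...].
Sum ≈ 160.245.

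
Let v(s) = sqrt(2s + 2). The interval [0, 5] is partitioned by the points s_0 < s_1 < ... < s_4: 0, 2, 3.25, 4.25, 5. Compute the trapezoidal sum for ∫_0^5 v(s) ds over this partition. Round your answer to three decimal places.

Subinterval widths: 2, 1.25, 1, 0.75.
v(0) ≈ 1.414, v(2) ≈ 2.449, v(3.25) ≈ 2.915, v(4.25) ≈ 3.240, v(5) ≈ 3.464.
On each subinterval the trapezoid contributes (Δs_i/2)·[v(s_{i-1}) + v(s_i)].
Sum ≈ 12.809.

12.809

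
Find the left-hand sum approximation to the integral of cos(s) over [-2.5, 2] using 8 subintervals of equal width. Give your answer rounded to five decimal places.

1.35952

Δs = (2 − (-2.5))/8 = 0.5625.
Left endpoints: -2.5, -1.9375, -1.375, -0.8125, -0.25, 0.3125, 0.875, 1.4375.
f(-2.5) ≈ -0.80114, f(-1.9375) ≈ -0.35854, f(-1.375) ≈ 0.19455, f(-0.8125) ≈ 0.68769, f(-0.25) ≈ 0.96891, f(0.3125) ≈ 0.95157, f(0.875) ≈ 0.64100, f(1.4375) ≈ 0.13290.
Sum = Δs · [f(-2.5) + f(-1.9375) + f(-1.375) + ...].
Sum ≈ 1.35952.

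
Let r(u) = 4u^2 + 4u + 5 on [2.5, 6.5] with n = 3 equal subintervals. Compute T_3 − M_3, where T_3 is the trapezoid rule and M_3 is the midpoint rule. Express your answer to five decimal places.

T_3 ≈ 442.0740741.
M_3 ≈ 434.9629630.
T_3 − M_3 ≈ 7.11111.

7.11111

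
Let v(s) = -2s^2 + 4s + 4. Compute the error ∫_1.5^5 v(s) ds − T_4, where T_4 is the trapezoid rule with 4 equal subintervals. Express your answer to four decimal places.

Exact integral: ∫_1.5^5 v(s) ds ≈ -21.583333.
T_4 = -22.4765625.
Error ≈ -21.583333 − (-22.4765625) ≈ 0.8932.

0.8932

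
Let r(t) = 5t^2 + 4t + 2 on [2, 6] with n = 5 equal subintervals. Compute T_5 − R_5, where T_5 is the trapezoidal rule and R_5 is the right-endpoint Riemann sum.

-70.4

T_5 = 420.8.
R_5 = 491.2.
T_5 − R_5 = -70.4.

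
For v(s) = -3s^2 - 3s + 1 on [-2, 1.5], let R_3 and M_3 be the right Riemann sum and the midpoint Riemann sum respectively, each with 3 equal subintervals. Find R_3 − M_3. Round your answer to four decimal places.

R_3 ≈ -10.694444.
M_3 ≈ -4.059028.
R_3 − M_3 ≈ -6.6354.

-6.6354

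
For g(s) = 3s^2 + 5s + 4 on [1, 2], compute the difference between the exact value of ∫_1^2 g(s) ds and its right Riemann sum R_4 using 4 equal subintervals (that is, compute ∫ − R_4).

Exact integral: ∫_1^2 g(s) ds = 18.5.
R_4 = 20.28125.
Error = 18.5 − 20.28125 = -1.78125.

-1.78125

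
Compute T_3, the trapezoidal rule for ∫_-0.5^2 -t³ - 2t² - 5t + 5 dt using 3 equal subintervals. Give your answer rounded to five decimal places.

-7.50579

Δt = (2 − (-0.5))/3 = 5/6.
f(-0.5) = 7.125, f(1/3) = 83/27, f(7/6) = -1111/216, f(2) = -21.
T_3 = (Δt/2)·[f(t_0) + 2f(t_1) + 2f(t_2) + f(t_3)].
Sum ≈ -7.50579.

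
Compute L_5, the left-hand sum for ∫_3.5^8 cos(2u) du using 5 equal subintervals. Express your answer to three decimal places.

Δu = (8 − 3.5)/5 = 0.9.
Left endpoints: 3.5, 4.4, 5.3, 6.2, 7.1.
f(3.5) ≈ 0.754, f(4.4) ≈ -0.811, f(5.3) ≈ -0.385, f(6.2) ≈ 0.986, f(7.1) ≈ -0.063.
Sum = Δu · [f(3.5) + f(4.4) + f(5.3) + f(6.2) + f(7.1)].
Sum ≈ 0.433.

0.433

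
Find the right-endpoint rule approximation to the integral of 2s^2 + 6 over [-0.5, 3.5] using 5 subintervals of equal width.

Δs = (3.5 − (-0.5))/5 = 0.8.
Right endpoints: 0.3, 1.1, 1.9, 2.7, 3.5.
f(0.3) = 6.18, f(1.1) = 8.42, f(1.9) = 13.22, f(2.7) = 20.58, f(3.5) = 30.5.
Sum = Δs · [f(0.3) + f(1.1) + f(1.9) + f(2.7) + f(3.5)].
Sum = 63.12.

63.12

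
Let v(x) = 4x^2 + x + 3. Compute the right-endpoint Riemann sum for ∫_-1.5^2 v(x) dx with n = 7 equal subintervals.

Δx = (2 − (-1.5))/7 = 0.5.
Right endpoints: -1, -0.5, 0, 0.5, 1, 1.5, 2.
v(-1) = 6, v(-0.5) = 3.5, v(0) = 3, v(0.5) = 4.5, v(1) = 8, v(1.5) = 13.5, v(2) = 21.
Sum = Δx · [v(-1) + v(-0.5) + v(0) + ...].
Sum = 29.75.

29.75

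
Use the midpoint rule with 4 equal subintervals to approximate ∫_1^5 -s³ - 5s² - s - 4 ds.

Δs = (5 − 1)/4 = 1.
Midpoints: 1.5, 2.5, 3.5, 4.5.
f(1.5) = -20.125, f(2.5) = -53.375, f(3.5) = -111.625, f(4.5) = -200.875.
Sum = Δs · [f(1.5) + f(2.5) + f(3.5) + f(4.5)].
Sum = -386.

-386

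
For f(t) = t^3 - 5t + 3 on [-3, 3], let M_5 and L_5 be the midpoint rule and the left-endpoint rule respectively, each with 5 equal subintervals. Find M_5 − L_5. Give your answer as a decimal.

M_5 = 18.
L_5 = 3.6.
M_5 − L_5 = 14.4.

14.4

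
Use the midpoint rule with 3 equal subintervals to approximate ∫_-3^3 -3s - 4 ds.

Δs = (3 − (-3))/3 = 2.
Midpoints: -2, 0, 2.
f(-2) = 2, f(0) = -4, f(2) = -10.
Sum = Δs · [f(-2) + f(0) + f(2)].
Sum = -24.

-24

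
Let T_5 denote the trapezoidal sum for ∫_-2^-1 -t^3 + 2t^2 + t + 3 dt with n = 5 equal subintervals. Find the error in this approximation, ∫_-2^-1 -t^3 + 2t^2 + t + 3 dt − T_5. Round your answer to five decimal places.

-0.04333

Exact integral: ∫_-2^-1 f(t) dt ≈ 9.9166667.
T_5 = 9.96.
Error ≈ 9.9166667 − 9.96 ≈ -0.04333.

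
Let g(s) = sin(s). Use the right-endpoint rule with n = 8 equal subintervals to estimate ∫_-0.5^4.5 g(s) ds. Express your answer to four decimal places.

0.8971

Δs = (4.5 − (-0.5))/8 = 0.625.
Right endpoints: 0.125, 0.75, 1.375, 2, 2.625, 3.25, 3.875, 4.5.
g(0.125) ≈ 0.1247, g(0.75) ≈ 0.6816, g(1.375) ≈ 0.9809, g(2) ≈ 0.9093, g(2.625) ≈ 0.4939, g(3.25) ≈ -0.1082, g(3.875) ≈ -0.6694, g(4.5) ≈ -0.9775.
Sum = Δs · [g(0.125) + g(0.75) + g(1.375) + ...].
Sum ≈ 0.8971.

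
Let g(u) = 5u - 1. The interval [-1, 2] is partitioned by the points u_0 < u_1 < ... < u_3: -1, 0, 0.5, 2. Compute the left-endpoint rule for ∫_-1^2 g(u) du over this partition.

Subinterval widths: 1, 0.5, 1.5.
Left endpoints: -1, 0, 0.5.
g(-1) = -6, g(0) = -1, g(0.5) = 1.5.
Sum = Σ Δu_i · g(u_i).
Sum = -4.25.

-4.25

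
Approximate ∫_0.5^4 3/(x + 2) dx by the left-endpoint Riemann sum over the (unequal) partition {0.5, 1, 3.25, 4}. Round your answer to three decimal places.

3.279

Subinterval widths: 0.5, 2.25, 0.75.
Left endpoints: 0.5, 1, 3.25.
f(0.5) = 1.2, f(1) = 1, f(3.25) = 4/7.
Sum = Σ Δx_i · f(x_i).
Sum ≈ 3.279.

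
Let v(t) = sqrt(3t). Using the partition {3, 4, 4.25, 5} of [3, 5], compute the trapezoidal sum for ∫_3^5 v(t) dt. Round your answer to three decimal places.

6.903

Subinterval widths: 1, 0.25, 0.75.
v(3) ≈ 3.000, v(4) ≈ 3.464, v(4.25) ≈ 3.571, v(5) ≈ 3.873.
On each subinterval the trapezoid contributes (Δt_i/2)·[v(t_{i-1}) + v(t_i)].
Sum ≈ 6.903.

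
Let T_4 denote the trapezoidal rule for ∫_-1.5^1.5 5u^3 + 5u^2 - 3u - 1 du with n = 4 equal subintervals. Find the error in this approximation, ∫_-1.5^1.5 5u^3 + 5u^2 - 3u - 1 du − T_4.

-1.40625

Exact integral: ∫_-1.5^1.5 f(u) du = 8.25.
T_4 = 9.65625.
Error = 8.25 − 9.65625 = -1.40625.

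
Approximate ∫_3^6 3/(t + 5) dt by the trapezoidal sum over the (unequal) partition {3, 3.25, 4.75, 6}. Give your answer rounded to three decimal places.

0.959

Subinterval widths: 0.25, 1.5, 1.25.
f(3) = 0.375, f(3.25) = 4/11, f(4.75) = 4/13, f(6) = 3/11.
On each subinterval the trapezoid contributes (Δt_i/2)·[f(t_{i-1}) + f(t_i)].
Sum ≈ 0.959.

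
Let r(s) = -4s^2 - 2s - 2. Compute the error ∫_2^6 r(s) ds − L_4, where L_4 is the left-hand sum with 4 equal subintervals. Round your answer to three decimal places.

-65.333

Exact integral: ∫_2^6 r(s) ds ≈ -317.33333.
L_4 = -252.
Error ≈ -317.33333 − (-252) ≈ -65.333.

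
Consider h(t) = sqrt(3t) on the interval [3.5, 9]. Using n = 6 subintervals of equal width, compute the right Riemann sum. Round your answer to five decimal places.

Δt = (9 − 3.5)/6 = 11/12.
Right endpoints: 53/12, 16/3, 6.25, 43/6, 97/12, 9.
h(53/12) ≈ 3.64005, h(16/3) ≈ 4.00000, h(6.25) ≈ 4.33013, h(43/6) ≈ 4.63681, h(97/12) ≈ 4.92443, h(9) ≈ 5.19615.
Sum = Δt · [h(53/12) + h(16/3) + h(6.25) + ...].
Sum ≈ 24.50027.

24.50027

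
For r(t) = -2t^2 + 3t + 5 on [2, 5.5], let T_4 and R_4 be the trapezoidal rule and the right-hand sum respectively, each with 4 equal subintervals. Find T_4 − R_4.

T_4 = -49.6015625.
R_4 = -67.9765625.
T_4 − R_4 = 18.375.

18.375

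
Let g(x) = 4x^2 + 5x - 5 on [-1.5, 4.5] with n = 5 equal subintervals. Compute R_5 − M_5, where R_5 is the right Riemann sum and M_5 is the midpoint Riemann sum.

R_5 = 207.96.
M_5 = 138.12.
R_5 − M_5 = 69.84.

69.84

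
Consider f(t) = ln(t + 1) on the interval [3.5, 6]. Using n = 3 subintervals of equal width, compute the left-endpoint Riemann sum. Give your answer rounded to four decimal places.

4.1643

Δt = (6 − 3.5)/3 = 5/6.
Left endpoints: 3.5, 13/3, 31/6.
f(3.5) ≈ 1.5041, f(13/3) ≈ 1.6740, f(31/6) ≈ 1.8192.
Sum = Δt · [f(3.5) + f(13/3) + f(31/6)].
Sum ≈ 4.1643.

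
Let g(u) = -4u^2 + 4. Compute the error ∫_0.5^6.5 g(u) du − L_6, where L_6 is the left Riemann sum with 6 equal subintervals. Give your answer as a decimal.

-80

Exact integral: ∫_0.5^6.5 g(u) du = -342.
L_6 = -262.
Error = -342 − (-262) = -80.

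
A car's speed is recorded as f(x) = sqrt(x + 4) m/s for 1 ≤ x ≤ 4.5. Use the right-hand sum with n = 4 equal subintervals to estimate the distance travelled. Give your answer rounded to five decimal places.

9.36139

Δx = (4.5 − 1)/4 = 0.875.
Right endpoints: 1.875, 2.75, 3.625, 4.5.
f(1.875) ≈ 2.42384, f(2.75) ≈ 2.59808, f(3.625) ≈ 2.76134, f(4.5) ≈ 2.91548.
Sum = Δx · [f(1.875) + f(2.75) + f(3.625) + f(4.5)].
Sum ≈ 9.36139.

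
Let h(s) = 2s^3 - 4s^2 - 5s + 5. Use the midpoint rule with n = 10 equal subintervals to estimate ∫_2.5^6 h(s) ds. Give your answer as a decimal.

Δs = (6 − 2.5)/10 = 0.35.
Midpoints: 2.675, 3.025, 3.375, 3.725, 4.075, 4.425, 4.775, 5.125, 5.475, 5.825.
h(2.675) = 1.28509375, h(3.025) = 8.63378125, h(3.375) = 19.44921875, h(3.725) = 34.24590625, h(4.075) = 53.53834375, h(4.425) = 77.84103125, h(4.775) = 107.66846875, h(5.125) = 143.53515625, h(5.475) = 185.95559375, h(5.825) = 235.44428125.
Sum = Δs · [h(2.675) + h(3.025) + h(3.375) + ...].
Sum = 303.65890625.

303.65890625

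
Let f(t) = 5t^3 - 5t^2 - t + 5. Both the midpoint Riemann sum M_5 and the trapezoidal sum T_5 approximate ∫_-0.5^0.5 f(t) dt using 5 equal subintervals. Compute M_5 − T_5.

M_5 = 4.6.
T_5 = 4.55.
M_5 − T_5 = 0.05.

0.05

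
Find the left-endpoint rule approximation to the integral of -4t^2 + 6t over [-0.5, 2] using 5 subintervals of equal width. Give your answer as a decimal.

0

Δt = (2 − (-0.5))/5 = 0.5.
Left endpoints: -0.5, 0, 0.5, 1, 1.5.
f(-0.5) = -4, f(0) = 0, f(0.5) = 2, f(1) = 2, f(1.5) = 0.
Sum = Δt · [f(-0.5) + f(0) + f(0.5) + f(1) + f(1.5)].
Sum = 0.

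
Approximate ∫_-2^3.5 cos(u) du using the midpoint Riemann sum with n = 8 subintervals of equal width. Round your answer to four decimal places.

Δu = (3.5 − (-2))/8 = 0.6875.
Midpoints: -1.65625, -0.96875, -0.28125, 0.40625, 1.09375, 1.78125, 2.46875, 3.15625.
f(-1.65625) ≈ -0.0853, f(-0.96875) ≈ 0.5663, f(-0.28125) ≈ 0.9607, f(0.40625) ≈ 0.9186, f(1.09375) ≈ 0.4592, f(1.78125) ≈ -0.2089, f(2.46875) ≈ -0.7821, f(3.15625) ≈ -0.9999.
Sum = Δu · [f(-1.65625) + f(-0.96875) + f(-0.28125) + ...].
Sum ≈ 0.5697.

0.5697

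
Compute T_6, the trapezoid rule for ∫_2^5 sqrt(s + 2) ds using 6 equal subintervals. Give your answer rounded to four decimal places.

Δs = (5 − 2)/6 = 0.5.
f(2) ≈ 2.0000, f(2.5) ≈ 2.1213, f(3) ≈ 2.2361, f(3.5) ≈ 2.3452, f(4) ≈ 2.4495, f(4.5) ≈ 2.5495, f(5) ≈ 2.6458.
T_6 = (Δs/2)·[f(s_0) + 2f(s_1) + ... + 2f(s_{5}) + f(s_6)].
Sum ≈ 7.0122.

7.0122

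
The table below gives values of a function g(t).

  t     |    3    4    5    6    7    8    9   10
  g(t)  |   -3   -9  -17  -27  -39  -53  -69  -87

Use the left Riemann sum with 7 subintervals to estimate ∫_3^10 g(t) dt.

-217

Δt = 1.
Sum = 1·[(-3) + (-9) + (-17) + (-27) + (-39) + (-53) + (-69)] = -217.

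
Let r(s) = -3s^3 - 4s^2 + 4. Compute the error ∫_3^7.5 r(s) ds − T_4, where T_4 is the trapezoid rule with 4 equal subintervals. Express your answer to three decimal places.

Exact integral: ∫_3^7.5 r(s) ds = -2820.796875.
T_4 ≈ -2869.44434.
Error ≈ -2820.796875 − (-2869.44434) ≈ 48.647.

48.647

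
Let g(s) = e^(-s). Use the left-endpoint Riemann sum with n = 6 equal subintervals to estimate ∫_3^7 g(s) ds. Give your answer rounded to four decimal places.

Δs = (7 − 3)/6 = 2/3.
Left endpoints: 3, 11/3, 13/3, 5, 17/3, 19/3.
g(3) ≈ 0.0498, g(11/3) ≈ 0.0256, g(13/3) ≈ 0.0131, g(5) ≈ 0.0067, g(17/3) ≈ 0.0035, g(19/3) ≈ 0.0018.
Sum = Δs · [g(3) + g(11/3) + g(13/3) + ...].
Sum ≈ 0.0670.

0.0670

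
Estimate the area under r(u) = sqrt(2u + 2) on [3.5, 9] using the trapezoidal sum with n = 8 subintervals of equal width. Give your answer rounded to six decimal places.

Δu = (9 − 3.5)/8 = 0.6875.
r(3.5) ≈ 3.000000, r(4.1875) ≈ 3.221025, r(4.875) ≈ 3.427827, r(5.5625) ≈ 3.622844, r(6.25) ≈ 3.807887, r(6.9375) ≈ 3.984344, r(7.625) ≈ 4.153312, r(8.3125) ≈ 4.315669, r(9) ≈ 4.472136.
T_8 = (Δu/2)·[r(u_0) + 2r(u_1) + ... + 2r(u_{7}) + r(u_8)].
Sum ≈ 20.809921.

20.809921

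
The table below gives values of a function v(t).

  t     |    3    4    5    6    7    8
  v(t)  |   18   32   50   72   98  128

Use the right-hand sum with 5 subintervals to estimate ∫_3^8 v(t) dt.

Δt = 1.
Sum = 1·[32 + 50 + 72 + 98 + 128] = 380.

380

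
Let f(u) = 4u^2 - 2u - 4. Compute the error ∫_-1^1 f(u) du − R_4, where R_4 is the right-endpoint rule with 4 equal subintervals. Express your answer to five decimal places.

Exact integral: ∫_-1^1 f(u) du ≈ -5.3333333.
R_4 = -6.
Error ≈ -5.3333333 − (-6) ≈ 0.66667.

0.66667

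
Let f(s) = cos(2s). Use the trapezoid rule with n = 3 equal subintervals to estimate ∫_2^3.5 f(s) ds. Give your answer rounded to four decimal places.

0.6470

Δs = (3.5 − 2)/3 = 0.5.
f(2) ≈ -0.6536, f(2.5) ≈ 0.2837, f(3) ≈ 0.9602, f(3.5) ≈ 0.7539.
T_3 = (Δs/2)·[f(s_0) + 2f(s_1) + 2f(s_2) + f(s_3)].
Sum ≈ 0.6470.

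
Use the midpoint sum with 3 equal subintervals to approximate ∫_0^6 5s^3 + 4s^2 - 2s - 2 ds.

Δs = (6 − 0)/3 = 2.
Midpoints: 1, 3, 5.
f(1) = 5, f(3) = 163, f(5) = 713.
Sum = Δs · [f(1) + f(3) + f(5)].
Sum = 1762.

1762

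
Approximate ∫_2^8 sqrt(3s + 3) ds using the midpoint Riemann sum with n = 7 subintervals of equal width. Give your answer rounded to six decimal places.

Δs = (8 − 2)/7 = 6/7.
Midpoints: 17/7, 23/7, 29/7, 5, 41/7, 47/7, 53/7.
f(17/7) ≈ 3.207135, f(23/7) ≈ 3.585686, f(29/7) ≈ 3.927922, f(5) ≈ 4.242641, f(41/7) ≈ 4.535574, f(47/7) ≈ 4.810702, f(53/7) ≈ 5.070926.
Sum = Δs · [f(17/7) + f(23/7) + f(29/7) + ...].
Sum ≈ 25.183359.

25.183359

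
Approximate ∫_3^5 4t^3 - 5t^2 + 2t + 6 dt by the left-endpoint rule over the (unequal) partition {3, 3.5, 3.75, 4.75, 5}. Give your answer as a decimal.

Subinterval widths: 0.5, 0.25, 1, 0.25.
Left endpoints: 3, 3.5, 3.75, 4.75.
f(3) = 75, f(3.5) = 123.25, f(3.75) = 154.125, f(4.75) = 331.375.
Sum = Σ Δt_i · f(t_i).
Sum = 305.28125.

305.28125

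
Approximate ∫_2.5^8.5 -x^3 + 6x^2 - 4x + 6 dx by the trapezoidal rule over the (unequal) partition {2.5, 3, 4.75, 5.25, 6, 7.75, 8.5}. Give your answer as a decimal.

Subinterval widths: 0.5, 1.75, 0.5, 0.75, 1.75, 0.75.
f(2.5) = 17.875, f(3) = 21, f(4.75) = 15.203125, f(5.25) = 5.671875, f(6) = -18, f(7.75) = -130.109375, f(8.5) = -208.625.
On each subinterval the trapezoid contributes (Δx_i/2)·[f(x_{i-1}) + f(x_i)].
Sum = -214.62890625.

-214.62890625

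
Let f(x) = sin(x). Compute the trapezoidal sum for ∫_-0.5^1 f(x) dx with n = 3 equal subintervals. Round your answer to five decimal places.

Δx = (1 − (-0.5))/3 = 0.5.
f(-0.5) ≈ -0.47943, f(0) ≈ 0.00000, f(0.5) ≈ 0.47943, f(1) ≈ 0.84147.
T_3 = (Δx/2)·[f(x_0) + 2f(x_1) + 2f(x_2) + f(x_3)].
Sum ≈ 0.33022.

0.33022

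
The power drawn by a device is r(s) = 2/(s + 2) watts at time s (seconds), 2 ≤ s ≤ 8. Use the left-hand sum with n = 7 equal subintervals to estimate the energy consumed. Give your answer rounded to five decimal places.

1.96755

Δs = (8 − 2)/7 = 6/7.
Left endpoints: 2, 20/7, 26/7, 32/7, 38/7, 44/7, 50/7.
r(2) = 0.5, r(20/7) = 7/17, r(26/7) = 0.35, r(32/7) = 7/23, r(38/7) = 7/26, r(44/7) = 7/29, r(50/7) = 0.21875.
Sum = Δs · [r(2) + r(20/7) + r(26/7) + ...].
Sum ≈ 1.96755.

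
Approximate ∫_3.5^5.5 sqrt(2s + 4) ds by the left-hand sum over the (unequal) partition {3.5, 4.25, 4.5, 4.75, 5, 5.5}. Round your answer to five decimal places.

7.06213

Subinterval widths: 0.75, 0.25, 0.25, 0.25, 0.5.
Left endpoints: 3.5, 4.25, 4.5, 4.75, 5.
f(3.5) ≈ 3.31662, f(4.25) ≈ 3.53553, f(4.5) ≈ 3.60555, f(4.75) ≈ 3.67423, f(5) ≈ 3.74166.
Sum = Σ Δs_i · f(s_i).
Sum ≈ 7.06213.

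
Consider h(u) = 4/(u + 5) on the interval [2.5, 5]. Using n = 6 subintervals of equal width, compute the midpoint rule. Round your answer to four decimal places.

1.1505

Δu = (5 − 2.5)/6 = 5/12.
Midpoints: 65/24, 3.125, 85/24, 95/24, 4.375, 115/24.
h(65/24) = 96/185, h(3.125) = 32/65, h(85/24) = 96/205, h(95/24) = 96/215, h(4.375) = 32/75, h(115/24) = 96/235.
Sum = Δu · [h(65/24) + h(3.125) + h(85/24) + ...].
Sum ≈ 1.1505.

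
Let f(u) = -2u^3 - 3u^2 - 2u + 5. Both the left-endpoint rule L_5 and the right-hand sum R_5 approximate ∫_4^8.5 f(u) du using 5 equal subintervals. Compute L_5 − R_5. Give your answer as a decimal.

1150.2

L_5 = -2515.41.
R_5 = -3665.61.
L_5 − R_5 = 1150.2.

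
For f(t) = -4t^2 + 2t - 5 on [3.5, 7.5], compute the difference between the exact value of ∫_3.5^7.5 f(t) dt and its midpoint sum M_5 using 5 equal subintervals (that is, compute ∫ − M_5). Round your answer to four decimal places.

Exact integral: ∫_3.5^7.5 f(t) dt ≈ -481.333333.
M_5 = -480.48.
Error ≈ -481.333333 − (-480.48) ≈ -0.8533.

-0.8533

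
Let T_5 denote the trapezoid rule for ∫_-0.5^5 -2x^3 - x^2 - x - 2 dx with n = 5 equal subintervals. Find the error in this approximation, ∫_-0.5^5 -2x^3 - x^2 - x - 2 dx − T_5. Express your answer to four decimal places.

16.0829

Exact integral: ∫_-0.5^5 f(x) dx ≈ -377.552083.
T_5 = -393.635.
Error ≈ -377.552083 − (-393.635) ≈ 16.0829.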